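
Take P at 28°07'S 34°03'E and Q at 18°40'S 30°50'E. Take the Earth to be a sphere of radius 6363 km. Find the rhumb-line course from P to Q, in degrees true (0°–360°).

342.7°

Δψ = ln[tan(π/4+φ₂/2)/tan(π/4+φ₁/2)] = +0.1800
Δλ = -0.0561 rad (taken the short way round)
course = atan2(Δλ, Δψ) = 342.68°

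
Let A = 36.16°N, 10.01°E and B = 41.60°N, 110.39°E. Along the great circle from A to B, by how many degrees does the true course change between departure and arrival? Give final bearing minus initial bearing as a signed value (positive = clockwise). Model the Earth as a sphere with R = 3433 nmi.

Initial bearing θ₁ = atan2(sin Δλ cos φ₂, cos φ₁ sin φ₂ − sin φ₁ cos φ₂ cos Δλ) = 50.08°
Final bearing θ₂ = (initial bearing from the destination back to the start) + 180° = 124.11°
Δθ = θ₂ − θ₁ = +74.0°

+74.0°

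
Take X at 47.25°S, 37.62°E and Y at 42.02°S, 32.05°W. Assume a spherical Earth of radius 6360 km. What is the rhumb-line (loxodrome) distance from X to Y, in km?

Δψ = ln[tan(π/4+φ₂/2)/tan(π/4+φ₁/2)] = +0.1284;  Δφ = +0.0913 rad,  Δλ = -1.2160 rad
q = Δφ/Δψ = 0.7109
d = R·√(Δφ² + q²Δλ²) = 6360·0.86920 = 5528 km

5528 km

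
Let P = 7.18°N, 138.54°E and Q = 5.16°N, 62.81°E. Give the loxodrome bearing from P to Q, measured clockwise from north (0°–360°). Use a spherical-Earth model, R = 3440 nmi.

268.5°

Δψ = ln[tan(π/4+φ₂/2)/tan(π/4+φ₁/2)] = -0.0355
Δλ = -1.3217 rad (taken the short way round)
course = atan2(Δλ, Δψ) = 268.46°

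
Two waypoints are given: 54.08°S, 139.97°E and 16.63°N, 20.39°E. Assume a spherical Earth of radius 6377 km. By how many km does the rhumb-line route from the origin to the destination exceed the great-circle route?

Great circle: cos σ = sin φ₁ sin φ₂ + cos φ₁ cos φ₂ cos Δλ,  σ = 2.1051 rad → d_gc = 13424.3 km
Rhumb line: Δψ = +1.4210, q = Δφ/Δψ = 0.8685, d_rh = R√(Δφ²+q²Δλ²) = 13984.0 km
Excess = 13984.0 − 13424.3 = 559.7 ≈ 560 km

560 km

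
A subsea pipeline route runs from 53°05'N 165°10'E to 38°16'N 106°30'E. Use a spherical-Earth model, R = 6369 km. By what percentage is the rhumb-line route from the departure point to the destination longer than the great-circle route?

Great circle: σ = 0.7371 rad → d_gc = Rσ = 4694.9 km
Rhumb: Δφ = -0.2586, Δλ = -1.0239, Δψ = -0.3733, q = Δφ/Δψ = 0.6927 → d_rh = R√(Δφ²+q²Δλ²) = 4808.0 km
Excess = (4808.0 − 4694.9) / 4694.9 = 113.1 / 4694.9 = 2.41% ≈ 2.4%

2.4%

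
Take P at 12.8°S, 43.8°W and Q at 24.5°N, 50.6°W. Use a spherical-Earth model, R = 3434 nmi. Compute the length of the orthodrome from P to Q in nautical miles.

2271 nmi

cos σ = sin φ₁ sin φ₂ + cos φ₁ cos φ₂ cos Δλ
      = sin(-12.80°)sin(24.50°) + cos(-12.80°)cos(24.50°)cos(-6.80°) = 0.7892
σ = 37.886° → d = Rσ = 3434·0.66124 = 2271 nmi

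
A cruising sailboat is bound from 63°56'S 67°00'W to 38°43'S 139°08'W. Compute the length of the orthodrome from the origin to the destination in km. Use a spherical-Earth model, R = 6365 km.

5350 km

Haversine: a = sin²(Δφ/2)+cos φ₁ cos φ₂ sin²(Δλ/2) = 0.16648;  σ = 2·atan2(√a,√(1−a))
σ = 48.161° → d = Rσ = 6365·0.84057 = 5350 km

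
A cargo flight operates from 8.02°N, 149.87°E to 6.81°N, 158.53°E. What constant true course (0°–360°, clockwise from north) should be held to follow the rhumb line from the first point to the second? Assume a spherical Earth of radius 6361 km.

98.0°

Δψ = ln[tan(π/4+φ₂/2)/tan(π/4+φ₁/2)] = -0.0213
Δλ = +0.1511 rad (taken the short way round)
course = atan2(Δλ, Δψ) = 98.02°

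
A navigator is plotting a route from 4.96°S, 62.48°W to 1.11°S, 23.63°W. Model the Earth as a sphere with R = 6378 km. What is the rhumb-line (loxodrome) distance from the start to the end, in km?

Rhumb course C = atan2(Δλ, Δψ) with Δψ = ln[tan(π/4+φ₂/2)/tan(π/4+φ₁/2)] = +0.0673, Δλ = +0.6781 → C = 84.33°
d = R·|Δφ| / |cos C| = 6378·0.06720 / 0.09877 = 4339 km

4339 km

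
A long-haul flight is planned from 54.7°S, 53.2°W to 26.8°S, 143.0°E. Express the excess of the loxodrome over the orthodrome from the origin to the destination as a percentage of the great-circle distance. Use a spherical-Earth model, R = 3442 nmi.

27.6%

Great circle: σ = 1.6985 rad → d_gc = Rσ = 5846.1 nmi
Rhumb: Δφ = +0.4869, Δλ = -2.8588, Δψ = +0.6593, q = Δφ/Δψ = 0.7385 → d_rh = R√(Δφ²+q²Δλ²) = 7458.1 nmi
Excess = (7458.1 − 5846.1) / 5846.1 = 1612.0 / 5846.1 = 27.57% ≈ 27.6%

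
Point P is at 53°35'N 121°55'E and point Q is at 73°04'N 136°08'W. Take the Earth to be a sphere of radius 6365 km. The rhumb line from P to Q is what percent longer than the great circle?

11.9%

Great circle: σ = 0.7466 rad → d_gc = Rσ = 4751.8 km
Rhumb: Δφ = +0.3400, Δλ = +1.7794, Δψ = +0.7929, q = Δφ/Δψ = 0.4289 → d_rh = R√(Δφ²+q²Δλ²) = 5317.6 km
Excess = (5317.6 − 4751.8) / 4751.8 = 565.8 / 4751.8 = 11.91% ≈ 11.9%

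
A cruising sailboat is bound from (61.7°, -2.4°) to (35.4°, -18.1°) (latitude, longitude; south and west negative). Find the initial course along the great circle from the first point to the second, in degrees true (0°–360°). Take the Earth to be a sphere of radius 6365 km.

207.9°

θ = atan2( sin Δλ·cos φ₂ ,  cos φ₁ sin φ₂ − sin φ₁ cos φ₂ cos Δλ )
  = atan2(-0.2206, -0.4163) = 207.92°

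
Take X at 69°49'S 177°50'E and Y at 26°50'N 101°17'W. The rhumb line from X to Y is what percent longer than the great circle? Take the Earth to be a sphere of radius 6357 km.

2.3%

Great circle: σ = 1.9551 rad → d_gc = Rσ = 12428.5 km
Rhumb: Δφ = +1.6869, Δλ = +1.4117, Δψ = +2.2126, q = Δφ/Δψ = 0.7624 → d_rh = R√(Δφ²+q²Δλ²) = 12720.1 km
Excess = (12720.1 − 12428.5) / 12428.5 = 291.6 / 12428.5 = 2.346% ≈ 2.3%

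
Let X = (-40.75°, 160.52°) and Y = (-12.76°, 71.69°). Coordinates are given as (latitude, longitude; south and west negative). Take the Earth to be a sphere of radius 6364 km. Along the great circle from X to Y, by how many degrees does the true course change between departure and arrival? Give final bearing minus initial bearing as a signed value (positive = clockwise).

+48.9°

Initial bearing θ₁ = atan2(sin Δλ cos φ₂, cos φ₁ sin φ₂ − sin φ₁ cos φ₂ cos Δλ) = 261.01°
Final bearing θ₂ = (initial bearing from the destination back to the start) + 180° = 309.90°
Δθ = θ₂ − θ₁ = +48.9°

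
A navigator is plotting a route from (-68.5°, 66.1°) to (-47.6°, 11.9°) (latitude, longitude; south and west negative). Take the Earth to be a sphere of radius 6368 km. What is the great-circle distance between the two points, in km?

cos σ = sin φ₁ sin φ₂ + cos φ₁ cos φ₂ cos Δλ
      = sin(-68.50°)sin(-47.60°) + cos(-68.50°)cos(-47.60°)cos(-54.20°) = 0.8316
σ = 33.733° → d = Rσ = 6368·0.58875 = 3749 km

3749 km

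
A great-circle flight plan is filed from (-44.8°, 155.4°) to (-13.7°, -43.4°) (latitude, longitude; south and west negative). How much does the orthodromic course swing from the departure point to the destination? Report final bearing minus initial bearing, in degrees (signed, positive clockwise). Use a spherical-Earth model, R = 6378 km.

-143.8°

At departure: θ₁ = atan2(sin Δλ cos φ₂, cos φ₁ sin φ₂ − sin φ₁ cos φ₂ cos Δλ) = 159.01°
At arrival: θ₂ = atan2(sin Δλ cos φ₁, −cos φ₂ sin φ₁ + sin φ₂ cos φ₁ cos Δλ) = 15.17°
Δθ = θ₂ − θ₁ = -143.8°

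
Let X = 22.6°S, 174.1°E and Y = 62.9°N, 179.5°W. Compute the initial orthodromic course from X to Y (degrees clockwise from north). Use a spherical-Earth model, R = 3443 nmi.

2.9°

N = sin Δλ·cos φ₂ = +0.0508;  D = cos φ₁ sin φ₂ − sin φ₁ cos φ₂ cos Δλ = +0.9958
initial course = atan2(N, D) = 2.92°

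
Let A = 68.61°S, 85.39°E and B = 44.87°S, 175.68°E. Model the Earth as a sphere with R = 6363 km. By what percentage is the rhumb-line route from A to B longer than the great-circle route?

8.2%

Great circle: σ = 0.8558 rad → d_gc = Rσ = 5445.6 km
Rhumb: Δφ = +0.4143, Δλ = +1.5759, Δψ = +0.7886, q = Δφ/Δψ = 0.5254 → d_rh = R√(Δφ²+q²Δλ²) = 5891.4 km
Excess = (5891.4 − 5445.6) / 5445.6 = 445.8 / 5445.6 = 8.19% ≈ 8.2%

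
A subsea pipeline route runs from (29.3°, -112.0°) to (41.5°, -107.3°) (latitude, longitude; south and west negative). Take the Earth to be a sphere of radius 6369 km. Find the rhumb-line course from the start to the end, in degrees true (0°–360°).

17.4°

Δψ = ln[tan(π/4+φ₂/2)/tan(π/4+φ₁/2)] = +0.2622
Δλ = +0.0820 rad (taken the short way round)
course = atan2(Δλ, Δψ) = 17.37°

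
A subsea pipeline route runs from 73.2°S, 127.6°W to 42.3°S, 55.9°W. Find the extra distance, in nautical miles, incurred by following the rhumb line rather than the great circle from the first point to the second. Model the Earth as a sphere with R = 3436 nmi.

134 nmi

Great circle: cos σ = sin φ₁ sin φ₂ + cos φ₁ cos φ₂ cos Δλ,  σ = 0.7793 rad → d_gc = 2677.6 nmi
Rhumb line: Δψ = +1.0966, q = Δφ/Δψ = 0.4918, d_rh = R√(Δφ²+q²Δλ²) = 2811.7 nmi
Excess = 2811.7 − 2677.6 = 134.1 ≈ 134 nmi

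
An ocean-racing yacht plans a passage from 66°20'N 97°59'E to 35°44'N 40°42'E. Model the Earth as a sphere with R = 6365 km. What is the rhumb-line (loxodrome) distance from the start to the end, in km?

Δψ = ln[tan(π/4+φ₂/2)/tan(π/4+φ₁/2)] = -0.8944;  Δφ = -0.5341 rad,  Δλ = -0.9998 rad
q = Δφ/Δψ = 0.5971
d = R·√(Δφ² + q²Δλ²) = 6365·0.80102 = 5098 km

5098 km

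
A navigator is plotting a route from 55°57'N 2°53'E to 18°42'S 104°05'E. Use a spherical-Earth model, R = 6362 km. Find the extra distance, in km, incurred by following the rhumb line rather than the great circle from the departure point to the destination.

332 km

Great circle: cos σ = sin φ₁ sin φ₂ + cos φ₁ cos φ₂ cos Δλ,  σ = 1.9484 rad → d_gc = 12395.5 km
Rhumb line: Δψ = -1.5158, q = Δφ/Δψ = 0.8595, d_rh = R√(Δφ²+q²Δλ²) = 12727.7 km
Excess = 12727.7 − 12395.5 = 332.2 ≈ 332 km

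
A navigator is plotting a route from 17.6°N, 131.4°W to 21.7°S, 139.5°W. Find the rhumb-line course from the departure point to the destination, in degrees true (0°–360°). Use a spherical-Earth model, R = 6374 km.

Meridional parts: M(φ₁)=+0.3121, M(φ₂)=-0.3881 → ΔM = -0.7003;  Δλ = -0.1414 rad
tan C = Δλ / ΔM = +0.2019 → C = 191.41°

191.4°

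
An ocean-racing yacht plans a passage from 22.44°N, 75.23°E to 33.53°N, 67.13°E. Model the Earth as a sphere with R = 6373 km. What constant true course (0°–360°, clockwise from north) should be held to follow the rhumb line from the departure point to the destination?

327.2°

Δψ = ln[tan(π/4+φ₂/2)/tan(π/4+φ₁/2)] = +0.2197
Δλ = -0.1414 rad (taken the short way round)
course = atan2(Δλ, Δψ) = 327.24°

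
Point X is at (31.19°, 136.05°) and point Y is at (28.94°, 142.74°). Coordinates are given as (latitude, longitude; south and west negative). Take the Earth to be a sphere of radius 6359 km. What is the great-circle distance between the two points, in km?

689 km

cos σ = sin φ₁ sin φ₂ + cos φ₁ cos φ₂ cos Δλ
      = sin(31.19°)sin(28.94°) + cos(31.19°)cos(28.94°)cos(6.69°) = 0.9941
σ = 6.210° → d = Rσ = 6359·0.10839 = 689 km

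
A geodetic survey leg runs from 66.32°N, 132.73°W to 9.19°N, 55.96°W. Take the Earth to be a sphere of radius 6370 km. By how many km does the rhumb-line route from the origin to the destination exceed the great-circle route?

Great circle: cos σ = sin φ₁ sin φ₂ + cos φ₁ cos φ₂ cos Δλ,  σ = 1.3315 rad → d_gc = 8481.8 km
Rhumb line: Δψ = -1.4013, q = Δφ/Δψ = 0.7116, d_rh = R√(Δφ²+q²Δλ²) = 8787.9 km
Excess = 8787.9 − 8481.8 = 306.1 ≈ 306 km

306 km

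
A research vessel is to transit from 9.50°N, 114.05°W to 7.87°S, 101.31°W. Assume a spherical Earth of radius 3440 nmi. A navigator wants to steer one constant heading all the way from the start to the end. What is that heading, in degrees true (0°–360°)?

Meridional parts: M(φ₁)=+0.1666, M(φ₂)=-0.1378 → ΔM = -0.3044;  Δλ = +0.2224 rad
tan C = Δλ / ΔM = -0.7306 → C = 143.85°

143.8°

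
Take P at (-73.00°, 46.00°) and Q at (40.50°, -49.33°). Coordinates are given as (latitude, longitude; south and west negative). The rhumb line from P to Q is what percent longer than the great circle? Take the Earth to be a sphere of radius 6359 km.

Great circle: σ = 2.2675 rad → d_gc = Rσ = 14419.3 km
Rhumb: Δφ = +1.9809, Δλ = -1.6638, Δψ = +2.6751, q = Δφ/Δψ = 0.7405 → d_rh = R√(Δφ²+q²Δλ²) = 14834.5 km
Excess = (14834.5 − 14419.3) / 14419.3 = 415.2 / 14419.3 = 2.88% ≈ 2.9%

2.9%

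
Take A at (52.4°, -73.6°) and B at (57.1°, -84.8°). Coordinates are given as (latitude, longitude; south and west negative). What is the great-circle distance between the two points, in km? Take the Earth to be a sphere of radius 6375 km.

887 km

Haversine: a = sin²(Δφ/2)+cos φ₁ cos φ₂ sin²(Δλ/2) = 0.00484;  σ = 2·atan2(√a,√(1−a))
σ = 7.976° → d = Rσ = 6375·0.13921 = 887 km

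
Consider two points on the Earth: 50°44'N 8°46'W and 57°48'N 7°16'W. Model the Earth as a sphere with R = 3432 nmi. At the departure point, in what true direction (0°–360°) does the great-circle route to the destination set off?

θ = atan2( sin Δλ·cos φ₂ ,  cos φ₁ sin φ₂ − sin φ₁ cos φ₂ cos Δλ )
  = atan2(+0.0139, +0.1232) = 6.46°

6.5°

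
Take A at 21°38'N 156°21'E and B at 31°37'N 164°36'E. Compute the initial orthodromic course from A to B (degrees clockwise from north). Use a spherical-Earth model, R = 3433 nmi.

θ = atan2( sin Δλ·cos φ₂ ,  cos φ₁ sin φ₂ − sin φ₁ cos φ₂ cos Δλ )
  = atan2(+0.1222, +0.1766) = 34.68°

34.7°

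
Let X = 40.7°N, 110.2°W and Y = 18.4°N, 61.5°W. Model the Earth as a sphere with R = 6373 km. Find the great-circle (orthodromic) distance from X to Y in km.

Haversine: a = sin²(Δφ/2)+cos φ₁ cos φ₂ sin²(Δλ/2) = 0.15969;  σ = 2·atan2(√a,√(1−a))
σ = 47.108° → d = Rσ = 6373·0.82218 = 5240 km

5240 km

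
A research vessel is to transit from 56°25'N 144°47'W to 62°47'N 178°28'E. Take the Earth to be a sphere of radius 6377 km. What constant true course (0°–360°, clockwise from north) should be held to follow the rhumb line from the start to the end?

289.0°

Meridional parts: M(φ₁)=+1.1981, M(φ₂)=+1.4185 → ΔM = +0.2204;  Δλ = -0.6414 rad
tan C = Δλ / ΔM = -2.9107 → C = 288.96°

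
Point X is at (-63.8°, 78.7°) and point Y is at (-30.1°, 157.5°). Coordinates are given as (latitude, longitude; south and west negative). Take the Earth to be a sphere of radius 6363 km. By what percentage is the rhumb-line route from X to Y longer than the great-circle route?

4.9%

Great circle: σ = 1.0190 rad → d_gc = Rσ = 6484.2 km
Rhumb: Δφ = +0.5882, Δλ = +1.3753, Δψ = +0.9067, q = Δφ/Δψ = 0.6487 → d_rh = R√(Δφ²+q²Δλ²) = 6799.8 km
Excess = (6799.8 − 6484.2) / 6484.2 = 315.6 / 6484.2 = 4.87% ≈ 4.9%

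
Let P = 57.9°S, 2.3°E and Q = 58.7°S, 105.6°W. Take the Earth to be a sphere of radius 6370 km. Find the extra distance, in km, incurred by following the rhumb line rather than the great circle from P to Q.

713 km

Great circle: cos σ = sin φ₁ sin φ₂ + cos φ₁ cos φ₂ cos Δλ,  σ = 0.8776 rad → d_gc = 5590.5 km
Rhumb line: Δψ = -0.0266, q = Δφ/Δψ = 0.5254, d_rh = R√(Δφ²+q²Δλ²) = 6303.9 km
Excess = 6303.9 − 5590.5 = 713.4 ≈ 713 km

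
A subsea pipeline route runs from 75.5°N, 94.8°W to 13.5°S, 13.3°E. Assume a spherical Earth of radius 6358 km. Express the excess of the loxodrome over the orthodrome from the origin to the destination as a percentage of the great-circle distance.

7.0%

Great circle: σ = 1.8772 rad → d_gc = Rσ = 11935.3 km
Rhumb: Δφ = -1.5533, Δλ = +1.8867, Δψ = -2.2997, q = Δφ/Δψ = 0.6755 → d_rh = R√(Δφ²+q²Δλ²) = 12774.6 km
Excess = (12774.6 − 11935.3) / 11935.3 = 839.3 / 11935.3 = 7.03% ≈ 7.0%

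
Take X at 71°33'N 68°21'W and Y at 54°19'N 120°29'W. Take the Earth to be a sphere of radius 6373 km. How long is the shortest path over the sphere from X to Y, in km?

Haversine: a = sin²(Δφ/2)+cos φ₁ cos φ₂ sin²(Δλ/2) = 0.05809;  σ = 2·atan2(√a,√(1−a))
σ = 27.894° → d = Rσ = 6373·0.48684 = 3103 km

3103 km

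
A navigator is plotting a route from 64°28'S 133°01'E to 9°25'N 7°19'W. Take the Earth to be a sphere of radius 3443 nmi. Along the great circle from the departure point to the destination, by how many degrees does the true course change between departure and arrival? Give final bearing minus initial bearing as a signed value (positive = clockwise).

Initial bearing θ₁ = atan2(sin Δλ cos φ₂, cos φ₁ sin φ₂ − sin φ₁ cos φ₂ cos Δλ) = 225.69°
Final bearing θ₂ = (initial bearing from the destination back to the start) + 180° = 341.78°
Δθ = θ₂ − θ₁ = +116.1°

+116.1°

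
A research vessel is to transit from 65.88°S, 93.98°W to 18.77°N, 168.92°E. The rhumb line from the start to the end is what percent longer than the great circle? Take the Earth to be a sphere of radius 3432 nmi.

Great circle: σ = 1.9193 rad → d_gc = Rσ = 6587.1 nmi
Rhumb: Δφ = +1.4774, Δλ = -1.6947, Δψ = +1.8770, q = Δφ/Δψ = 0.7871 → d_rh = R√(Δφ²+q²Δλ²) = 6831.4 nmi
Excess = (6831.4 − 6587.1) / 6587.1 = 244.3 / 6587.1 = 3.71% ≈ 3.7%

3.7%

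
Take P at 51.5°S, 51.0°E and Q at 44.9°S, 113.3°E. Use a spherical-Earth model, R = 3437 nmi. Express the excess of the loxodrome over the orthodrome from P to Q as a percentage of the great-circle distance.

2.9%

Great circle: σ = 0.7115 rad → d_gc = Rσ = 2445.4 nmi
Rhumb: Δφ = +0.1152, Δλ = +1.0873, Δψ = +0.1732, q = Δφ/Δψ = 0.6652 → d_rh = R√(Δφ²+q²Δλ²) = 2517.5 nmi
Excess = (2517.5 − 2445.4) / 2445.4 = 72.1 / 2445.4 = 2.948% ≈ 2.9%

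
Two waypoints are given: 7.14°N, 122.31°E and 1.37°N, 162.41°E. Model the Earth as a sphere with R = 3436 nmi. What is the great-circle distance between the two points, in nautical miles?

Haversine: a = sin²(Δφ/2)+cos φ₁ cos φ₂ sin²(Δλ/2) = 0.11913;  σ = 2·atan2(√a,√(1−a))
σ = 40.382° → d = Rσ = 3436·0.70479 = 2422 nmi

2422 nmi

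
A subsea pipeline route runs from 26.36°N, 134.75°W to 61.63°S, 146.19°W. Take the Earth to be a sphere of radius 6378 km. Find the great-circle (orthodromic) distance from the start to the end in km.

cos σ = sin φ₁ sin φ₂ + cos φ₁ cos φ₂ cos Δλ
      = sin(26.36°)sin(-61.63°) + cos(26.36°)cos(-61.63°)cos(-11.44°) = 0.0266
σ = 88.475° → d = Rσ = 6378·1.54418 = 9849 km

9849 km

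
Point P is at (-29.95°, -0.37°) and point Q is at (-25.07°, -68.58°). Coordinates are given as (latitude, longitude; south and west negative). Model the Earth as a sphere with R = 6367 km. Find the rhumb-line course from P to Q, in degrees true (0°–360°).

Δψ = ln[tan(π/4+φ₂/2)/tan(π/4+φ₁/2)] = +0.0961
Δλ = -1.1905 rad (taken the short way round)
course = atan2(Δλ, Δψ) = 274.61°

274.6°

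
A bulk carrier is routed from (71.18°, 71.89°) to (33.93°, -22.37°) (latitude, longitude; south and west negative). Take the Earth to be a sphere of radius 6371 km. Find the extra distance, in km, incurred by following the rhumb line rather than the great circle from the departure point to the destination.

549 km

Great circle: cos σ = sin φ₁ sin φ₂ + cos φ₁ cos φ₂ cos Δλ,  σ = 1.0374 rad → d_gc = 6609.3 km
Rhumb line: Δψ = -1.1672, q = Δφ/Δψ = 0.5570, d_rh = R√(Δφ²+q²Δλ²) = 7158.1 km
Excess = 7158.1 − 6609.3 = 548.8 ≈ 549 km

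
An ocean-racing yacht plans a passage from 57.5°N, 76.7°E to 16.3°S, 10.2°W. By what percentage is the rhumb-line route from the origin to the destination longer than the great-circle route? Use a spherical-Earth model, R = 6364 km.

2.1%

Great circle: σ = 1.7812 rad → d_gc = Rσ = 11335.4 km
Rhumb: Δφ = -1.2881, Δλ = -1.5167, Δψ = -1.5212, q = Δφ/Δψ = 0.8467 → d_rh = R√(Δφ²+q²Δλ²) = 11575.3 km
Excess = (11575.3 − 11335.4) / 11335.4 = 239.9 / 11335.4 = 2.12% ≈ 2.1%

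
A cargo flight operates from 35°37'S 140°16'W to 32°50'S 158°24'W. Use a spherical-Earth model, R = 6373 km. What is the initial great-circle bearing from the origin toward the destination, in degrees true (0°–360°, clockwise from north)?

275.3°

θ = atan2( sin Δλ·cos φ₂ ,  cos φ₁ sin φ₂ − sin φ₁ cos φ₂ cos Δλ )
  = atan2(-0.2615, +0.0243) = 275.30°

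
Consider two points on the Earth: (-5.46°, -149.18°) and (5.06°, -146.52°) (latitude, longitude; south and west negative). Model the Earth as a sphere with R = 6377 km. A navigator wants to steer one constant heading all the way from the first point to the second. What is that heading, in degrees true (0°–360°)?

14.2°

Meridional parts: M(φ₁)=-0.0954, M(φ₂)=+0.0884 → ΔM = +0.1839;  Δλ = +0.0464 rad
tan C = Δλ / ΔM = +0.2525 → C = 14.17°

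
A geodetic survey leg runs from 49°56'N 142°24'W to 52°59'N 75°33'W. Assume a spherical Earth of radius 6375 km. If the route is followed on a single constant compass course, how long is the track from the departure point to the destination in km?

4645 km

Δψ = ln[tan(π/4+φ₂/2)/tan(π/4+φ₁/2)] = +0.0855;  Δφ = +0.0532 rad,  Δλ = +1.1668 rad
q = Δφ/Δψ = 0.6228
d = R·√(Δφ² + q²Δλ²) = 6375·0.72858 = 4645 km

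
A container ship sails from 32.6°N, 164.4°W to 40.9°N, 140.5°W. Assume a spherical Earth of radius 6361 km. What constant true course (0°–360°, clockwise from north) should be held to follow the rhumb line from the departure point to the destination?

66.5°

Δψ = ln[tan(π/4+φ₂/2)/tan(π/4+φ₁/2)] = +0.1811
Δλ = +0.4171 rad (taken the short way round)
course = atan2(Δλ, Δψ) = 66.53°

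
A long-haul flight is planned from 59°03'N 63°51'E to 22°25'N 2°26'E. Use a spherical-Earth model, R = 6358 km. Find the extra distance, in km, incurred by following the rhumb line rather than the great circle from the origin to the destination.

Great circle: cos σ = sin φ₁ sin φ₂ + cos φ₁ cos φ₂ cos Δλ,  σ = 0.9830 rad → d_gc = 6250.1 km
Rhumb line: Δψ = -0.8826, q = Δφ/Δψ = 0.7244, d_rh = R√(Δφ²+q²Δλ²) = 6395.2 km
Excess = 6395.2 − 6250.1 = 145.1 ≈ 145 km

145 km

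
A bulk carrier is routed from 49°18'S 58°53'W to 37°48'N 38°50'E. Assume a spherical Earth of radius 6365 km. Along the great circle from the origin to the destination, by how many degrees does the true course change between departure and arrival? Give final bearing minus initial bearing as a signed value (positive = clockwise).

-18.0°

At departure: θ₁ = atan2(sin Δλ cos φ₂, cos φ₁ sin φ₂ − sin φ₁ cos φ₂ cos Δλ) = 67.82°
At arrival: θ₂ = atan2(sin Δλ cos φ₁, −cos φ₂ sin φ₁ + sin φ₂ cos φ₁ cos Δλ) = 49.84°
Δθ = θ₂ − θ₁ = -18.0°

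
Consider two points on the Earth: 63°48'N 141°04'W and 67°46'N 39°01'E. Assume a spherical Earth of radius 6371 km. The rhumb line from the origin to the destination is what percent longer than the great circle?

Great circle: σ = 0.8453 rad → d_gc = Rσ = 5385.5 km
Rhumb: Δφ = +0.0692, Δλ = -3.1401, Δψ = +0.1691, q = Δφ/Δψ = 0.4093 → d_rh = R√(Δφ²+q²Δλ²) = 8200.2 km
Excess = (8200.2 − 5385.5) / 5385.5 = 2814.7 / 5385.5 = 52.26% ≈ 52.3%

52.3%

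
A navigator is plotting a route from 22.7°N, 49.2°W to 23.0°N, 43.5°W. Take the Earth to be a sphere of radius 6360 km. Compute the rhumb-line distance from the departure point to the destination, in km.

584 km

Δψ = ln[tan(π/4+φ₂/2)/tan(π/4+φ₁/2)] = +0.0057;  Δφ = +0.0052 rad,  Δλ = +0.0995 rad
q = Δφ/Δψ = 0.9215
d = R·√(Δφ² + q²Δλ²) = 6360·0.09183 = 584 km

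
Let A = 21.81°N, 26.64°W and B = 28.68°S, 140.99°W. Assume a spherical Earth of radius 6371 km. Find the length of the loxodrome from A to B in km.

13495 km

Δψ = ln[tan(π/4+φ₂/2)/tan(π/4+φ₁/2)] = -0.9131;  Δφ = -0.8812 rad,  Δλ = -1.9958 rad
q = Δφ/Δψ = 0.9651
d = R·√(Δφ² + q²Δλ²) = 6371·2.11816 = 13495 km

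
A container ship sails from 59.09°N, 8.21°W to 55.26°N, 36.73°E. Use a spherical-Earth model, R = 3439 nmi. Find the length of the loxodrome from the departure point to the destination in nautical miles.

Δψ = ln[tan(π/4+φ₂/2)/tan(π/4+φ₁/2)] = -0.1234;  Δφ = -0.0668 rad,  Δλ = +0.7844 rad
q = Δφ/Δψ = 0.5415
d = R·√(Δφ² + q²Δλ²) = 3439·0.42995 = 1479 nmi

1479 nmi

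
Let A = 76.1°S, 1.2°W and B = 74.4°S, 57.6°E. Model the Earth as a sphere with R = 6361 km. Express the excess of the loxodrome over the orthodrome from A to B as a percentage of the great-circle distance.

Great circle: σ = 0.2520 rad → d_gc = Rσ = 1602.77 km
Rhumb: Δφ = +0.0297, Δλ = +1.0263, Δψ = +0.1167, q = Δφ/Δψ = 0.2543 → d_rh = R√(Δφ²+q²Δλ²) = 1670.91 km
Excess = (1670.91 − 1602.77) / 1602.77 = 68.14 / 1602.77 = 4.251% ≈ 4.3%

4.3%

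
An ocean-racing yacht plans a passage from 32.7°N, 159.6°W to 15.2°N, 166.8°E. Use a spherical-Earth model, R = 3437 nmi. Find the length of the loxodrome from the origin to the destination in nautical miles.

2111 nmi

Rhumb course C = atan2(Δλ, Δψ) with Δψ = ln[tan(π/4+φ₂/2)/tan(π/4+φ₁/2)] = -0.3360, Δλ = -0.5864 → C = 240.19°
d = R·|Δφ| / |cos C| = 3437·0.30543 / 0.49718 = 2111 nmi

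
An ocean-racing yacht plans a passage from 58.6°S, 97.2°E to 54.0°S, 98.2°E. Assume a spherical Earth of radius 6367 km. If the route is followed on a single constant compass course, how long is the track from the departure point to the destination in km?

515 km

Rhumb course C = atan2(Δλ, Δψ) with Δψ = ln[tan(π/4+φ₂/2)/tan(π/4+φ₁/2)] = +0.1449, Δλ = +0.0175 → C = 6.87°
d = R·|Δφ| / |cos C| = 6367·0.08029 / 0.99283 = 515 km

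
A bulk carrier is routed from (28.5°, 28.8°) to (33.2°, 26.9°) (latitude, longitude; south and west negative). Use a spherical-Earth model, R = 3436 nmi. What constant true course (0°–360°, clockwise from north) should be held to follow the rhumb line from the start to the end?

340.9°

Δψ = ln[tan(π/4+φ₂/2)/tan(π/4+φ₁/2)] = +0.0956
Δλ = -0.0332 rad (taken the short way round)
course = atan2(Δλ, Δψ) = 340.87°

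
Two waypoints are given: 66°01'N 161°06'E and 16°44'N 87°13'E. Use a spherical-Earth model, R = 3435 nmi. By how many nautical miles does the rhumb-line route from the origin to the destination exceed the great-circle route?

150 nmi

Great circle: cos σ = sin φ₁ sin φ₂ + cos φ₁ cos φ₂ cos Δλ,  σ = 1.1906 rad → d_gc = 4089.7 nmi
Rhumb line: Δψ = -1.2530, q = Δφ/Δψ = 0.6865, d_rh = R√(Δφ²+q²Δλ²) = 4239.9 nmi
Excess = 4239.9 − 4089.7 = 150.2 ≈ 150 nmi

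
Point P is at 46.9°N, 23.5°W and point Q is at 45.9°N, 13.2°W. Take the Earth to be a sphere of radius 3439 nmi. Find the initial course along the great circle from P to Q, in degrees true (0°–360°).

N = sin Δλ·cos φ₂ = +0.1244;  D = cos φ₁ sin φ₂ − sin φ₁ cos φ₂ cos Δλ = -0.0093
initial course = atan2(N, D) = 94.26°

94.3°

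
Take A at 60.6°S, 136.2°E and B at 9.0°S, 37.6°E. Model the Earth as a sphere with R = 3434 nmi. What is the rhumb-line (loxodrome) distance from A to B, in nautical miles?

Δψ = ln[tan(π/4+φ₂/2)/tan(π/4+φ₁/2)] = +1.1804;  Δφ = +0.9006 rad,  Δλ = -1.7209 rad
q = Δφ/Δψ = 0.7630
d = R·√(Δφ² + q²Δλ²) = 3434·1.59218 = 5468 nmi

5468 nmi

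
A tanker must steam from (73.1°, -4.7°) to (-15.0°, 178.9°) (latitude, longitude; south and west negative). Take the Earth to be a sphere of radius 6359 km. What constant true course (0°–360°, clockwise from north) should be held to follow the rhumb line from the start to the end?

234.8°

Meridional parts: M(φ₁)=+1.9068, M(φ₂)=-0.2648 → ΔM = -2.1716;  Δλ = -3.0788 rad
tan C = Δλ / ΔM = +1.4177 → C = 234.80°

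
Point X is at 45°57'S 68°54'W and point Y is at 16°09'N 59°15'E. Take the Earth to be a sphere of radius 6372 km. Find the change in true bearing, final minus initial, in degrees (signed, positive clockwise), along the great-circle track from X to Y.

-63.4°

Initial bearing θ₁ = atan2(sin Δλ cos φ₂, cos φ₁ sin φ₂ − sin φ₁ cos φ₂ cos Δλ) = 107.15°
Final bearing θ₂ = (initial bearing from the destination back to the start) + 180° = 43.76°
Δθ = θ₂ − θ₁ = -63.4°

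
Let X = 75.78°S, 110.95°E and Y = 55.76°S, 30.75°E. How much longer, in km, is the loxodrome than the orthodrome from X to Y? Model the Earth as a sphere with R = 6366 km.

275 km

Great circle: cos σ = sin φ₁ sin φ₂ + cos φ₁ cos φ₂ cos Δλ,  σ = 0.6008 rad → d_gc = 3824.7 km
Rhumb line: Δψ = +0.9040, q = Δφ/Δψ = 0.3865, d_rh = R√(Δφ²+q²Δλ²) = 4100.1 km
Excess = 4100.1 − 3824.7 = 275.4 ≈ 275 km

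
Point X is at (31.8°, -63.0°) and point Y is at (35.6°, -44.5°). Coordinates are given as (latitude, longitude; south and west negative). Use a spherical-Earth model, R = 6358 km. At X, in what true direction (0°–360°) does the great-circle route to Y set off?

71.1°

θ = atan2( sin Δλ·cos φ₂ ,  cos φ₁ sin φ₂ − sin φ₁ cos φ₂ cos Δλ )
  = atan2(+0.2580, +0.0884) = 71.08°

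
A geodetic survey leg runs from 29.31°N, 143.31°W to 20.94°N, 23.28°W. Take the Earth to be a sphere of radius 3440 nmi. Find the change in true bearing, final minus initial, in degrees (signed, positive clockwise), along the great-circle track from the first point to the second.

Initial bearing θ₁ = atan2(sin Δλ cos φ₂, cos φ₁ sin φ₂ − sin φ₁ cos φ₂ cos Δλ) = 56.24°
Final bearing θ₂ = (initial bearing from the destination back to the start) + 180° = 129.08°
Δθ = θ₂ − θ₁ = +72.8°

+72.8°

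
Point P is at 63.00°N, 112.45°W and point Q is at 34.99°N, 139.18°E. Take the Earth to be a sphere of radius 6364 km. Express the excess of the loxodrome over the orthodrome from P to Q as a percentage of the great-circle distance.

10.7%

Great circle: σ = 1.1661 rad → d_gc = Rσ = 7421.2 km
Rhumb: Δφ = -0.4889, Δλ = -1.8914, Δψ = -0.7742, q = Δφ/Δψ = 0.6315 → d_rh = R√(Δφ²+q²Δλ²) = 8213.1 km
Excess = (8213.1 − 7421.2) / 7421.2 = 791.9 / 7421.2 = 10.67% ≈ 10.7%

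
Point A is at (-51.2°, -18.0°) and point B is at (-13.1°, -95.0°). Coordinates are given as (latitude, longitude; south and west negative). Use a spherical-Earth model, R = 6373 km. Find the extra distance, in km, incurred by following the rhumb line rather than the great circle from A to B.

Great circle: cos σ = sin φ₁ sin φ₂ + cos φ₁ cos φ₂ cos Δλ,  σ = 1.2515 rad → d_gc = 7975.6 km
Rhumb line: Δψ = +0.8130, q = Δφ/Δψ = 0.8179, d_rh = R√(Δφ²+q²Δλ²) = 8187.2 km
Excess = 8187.2 − 7975.6 = 211.6 ≈ 212 km

212 km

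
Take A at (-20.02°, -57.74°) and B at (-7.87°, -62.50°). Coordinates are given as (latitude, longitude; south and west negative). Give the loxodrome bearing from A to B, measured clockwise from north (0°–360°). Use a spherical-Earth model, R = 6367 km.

339.2°

Meridional parts: M(φ₁)=-0.3567, M(φ₂)=-0.1378 → ΔM = +0.2190;  Δλ = -0.0831 rad
tan C = Δλ / ΔM = -0.3794 → C = 339.22°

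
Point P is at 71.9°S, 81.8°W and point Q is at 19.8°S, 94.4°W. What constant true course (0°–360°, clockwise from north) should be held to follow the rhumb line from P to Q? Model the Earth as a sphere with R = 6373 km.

351.6°

Δψ = ln[tan(π/4+φ₂/2)/tan(π/4+φ₁/2)] = +1.4844
Δλ = -0.2199 rad (taken the short way round)
course = atan2(Δλ, Δψ) = 351.57°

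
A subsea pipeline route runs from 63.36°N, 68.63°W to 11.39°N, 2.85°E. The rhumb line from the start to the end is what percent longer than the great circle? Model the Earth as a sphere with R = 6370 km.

Great circle: σ = 1.2491 rad → d_gc = Rσ = 7957.0 km
Rhumb: Δφ = -0.9070, Δλ = +1.2476, Δψ = -1.2406, q = Δφ/Δψ = 0.7311 → d_rh = R√(Δφ²+q²Δλ²) = 8194.1 km
Excess = (8194.1 − 7957.0) / 7957.0 = 237.1 / 7957.0 = 2.98% ≈ 3.0%

3.0%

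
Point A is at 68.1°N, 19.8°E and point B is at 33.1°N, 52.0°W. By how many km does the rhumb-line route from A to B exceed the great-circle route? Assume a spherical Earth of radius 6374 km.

256 km

Great circle: cos σ = sin φ₁ sin φ₂ + cos φ₁ cos φ₂ cos Δλ,  σ = 0.9219 rad → d_gc = 5876.4 km
Rhumb line: Δψ = -1.0298, q = Δφ/Δψ = 0.5932, d_rh = R√(Δφ²+q²Δλ²) = 6132.7 km
Excess = 6132.7 − 5876.4 = 256.3 ≈ 256 km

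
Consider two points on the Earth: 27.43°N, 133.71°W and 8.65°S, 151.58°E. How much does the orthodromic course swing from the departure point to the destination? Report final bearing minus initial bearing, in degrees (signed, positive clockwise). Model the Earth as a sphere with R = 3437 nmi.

-14.9°

At departure: θ₁ = atan2(sin Δλ cos φ₂, cos φ₁ sin φ₂ − sin φ₁ cos φ₂ cos Δλ) = 255.11°
At arrival: θ₂ = atan2(sin Δλ cos φ₁, −cos φ₂ sin φ₁ + sin φ₂ cos φ₁ cos Δλ) = 240.18°
Δθ = θ₂ − θ₁ = -14.9°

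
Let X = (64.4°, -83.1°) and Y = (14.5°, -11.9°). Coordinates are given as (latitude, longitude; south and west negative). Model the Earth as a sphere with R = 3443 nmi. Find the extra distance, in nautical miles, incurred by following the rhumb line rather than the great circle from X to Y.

131 nmi

Great circle: cos σ = sin φ₁ sin φ₂ + cos φ₁ cos φ₂ cos Δλ,  σ = 1.2019 rad → d_gc = 4138.0 nmi
Rhumb line: Δψ = -1.2261, q = Δφ/Δψ = 0.7103, d_rh = R√(Δφ²+q²Δλ²) = 4269.3 nmi
Excess = 4269.3 − 4138.0 = 131.3 ≈ 131 nmi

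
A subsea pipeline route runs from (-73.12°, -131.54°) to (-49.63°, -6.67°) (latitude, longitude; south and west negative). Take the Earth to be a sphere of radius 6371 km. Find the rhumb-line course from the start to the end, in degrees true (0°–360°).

Meridional parts: M(φ₁)=-1.9080, M(φ₂)=-1.0007 → ΔM = +0.9073;  Δλ = +2.1794 rad
tan C = Δλ / ΔM = +2.4021 → C = 67.40°

67.4°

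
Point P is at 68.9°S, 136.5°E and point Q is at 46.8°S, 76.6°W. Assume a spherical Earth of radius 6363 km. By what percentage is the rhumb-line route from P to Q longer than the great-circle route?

Great circle: σ = 1.0774 rad → d_gc = Rσ = 6855.3 km
Rhumb: Δφ = +0.3857, Δλ = +2.5639, Δψ = +0.7542, q = Δφ/Δψ = 0.5114 → d_rh = R√(Δφ²+q²Δλ²) = 8697.1 km
Excess = (8697.1 − 6855.3) / 6855.3 = 1841.8 / 6855.3 = 26.87% ≈ 26.9%

26.9%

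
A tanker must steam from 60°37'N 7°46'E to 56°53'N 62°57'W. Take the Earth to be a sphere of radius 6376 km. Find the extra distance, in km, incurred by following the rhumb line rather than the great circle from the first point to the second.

Great circle: cos σ = sin φ₁ sin φ₂ + cos φ₁ cos φ₂ cos Δλ,  σ = 0.6123 rad → d_gc = 3903.9 km
Rhumb line: Δψ = -0.1257, q = Δφ/Δψ = 0.5182, d_rh = R√(Δφ²+q²Δλ²) = 4098.9 km
Excess = 4098.9 − 3903.9 = 195.0 ≈ 195 km

195 km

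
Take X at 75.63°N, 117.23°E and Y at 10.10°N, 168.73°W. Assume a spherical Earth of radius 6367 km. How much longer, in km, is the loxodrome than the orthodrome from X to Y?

Great circle: cos σ = sin φ₁ sin φ₂ + cos φ₁ cos φ₂ cos Δλ,  σ = 1.3315 rad → d_gc = 8477.4 km
Rhumb line: Δψ = -1.8938, q = Δφ/Δψ = 0.6039, d_rh = R√(Δφ²+q²Δλ²) = 8815.8 km
Excess = 8815.8 − 8477.4 = 338.4 ≈ 338 km

338 km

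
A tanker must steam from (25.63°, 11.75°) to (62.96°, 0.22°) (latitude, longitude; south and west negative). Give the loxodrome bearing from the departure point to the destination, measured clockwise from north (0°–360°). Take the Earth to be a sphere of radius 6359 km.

348.2°

Δψ = ln[tan(π/4+φ₂/2)/tan(π/4+φ₁/2)] = +0.9622
Δλ = -0.2012 rad (taken the short way round)
course = atan2(Δλ, Δψ) = 348.19°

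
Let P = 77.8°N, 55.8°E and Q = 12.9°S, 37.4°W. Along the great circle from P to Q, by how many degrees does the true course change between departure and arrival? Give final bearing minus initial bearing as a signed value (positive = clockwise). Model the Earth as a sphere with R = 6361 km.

-77.8°

Initial bearing θ₁ = atan2(sin Δλ cos φ₂, cos φ₁ sin φ₂ − sin φ₁ cos φ₂ cos Δλ) = 270.35°
Final bearing θ₂ = (initial bearing from the destination back to the start) + 180° = 192.52°
Δθ = θ₂ − θ₁ = -77.8°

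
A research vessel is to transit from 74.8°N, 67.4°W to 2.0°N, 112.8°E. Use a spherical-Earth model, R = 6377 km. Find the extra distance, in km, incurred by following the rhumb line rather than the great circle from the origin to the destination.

3702 km

Great circle: cos σ = sin φ₁ sin φ₂ + cos φ₁ cos φ₂ cos Δλ,  σ = 1.8012 rad → d_gc = 11486.1 km
Rhumb line: Δψ = -1.9793, q = Δφ/Δψ = 0.6420, d_rh = R√(Δφ²+q²Δλ²) = 15188.3 km
Excess = 15188.3 − 11486.1 = 3702.2 ≈ 3702 km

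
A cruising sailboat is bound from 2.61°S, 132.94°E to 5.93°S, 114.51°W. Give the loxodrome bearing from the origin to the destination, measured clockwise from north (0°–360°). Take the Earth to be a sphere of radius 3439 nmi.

91.7°

Meridional parts: M(φ₁)=-0.0456, M(φ₂)=-0.1037 → ΔM = -0.0581;  Δλ = +1.9644 rad
tan C = Δλ / ΔM = -33.8017 → C = 91.69°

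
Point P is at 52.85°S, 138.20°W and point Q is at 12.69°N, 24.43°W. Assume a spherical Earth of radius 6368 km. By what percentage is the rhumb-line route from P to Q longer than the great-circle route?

Great circle: σ = 1.9961 rad → d_gc = Rσ = 12710.9 km
Rhumb: Δφ = +1.1439, Δλ = +1.9857, Δψ = +1.3138, q = Δφ/Δψ = 0.8707 → d_rh = R√(Δφ²+q²Δλ²) = 13201.0 km
Excess = (13201.0 − 12710.9) / 12710.9 = 490.1 / 12710.9 = 3.86% ≈ 3.9%

3.9%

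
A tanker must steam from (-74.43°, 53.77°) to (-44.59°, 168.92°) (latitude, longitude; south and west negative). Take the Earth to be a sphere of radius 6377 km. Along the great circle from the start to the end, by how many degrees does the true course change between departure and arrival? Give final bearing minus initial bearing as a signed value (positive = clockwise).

-109.1°

Initial bearing θ₁ = atan2(sin Δλ cos φ₂, cos φ₁ sin φ₂ − sin φ₁ cos φ₂ cos Δλ) = 126.67°
Final bearing θ₂ = (initial bearing from the destination back to the start) + 180° = 17.60°
Δθ = θ₂ − θ₁ = -109.1°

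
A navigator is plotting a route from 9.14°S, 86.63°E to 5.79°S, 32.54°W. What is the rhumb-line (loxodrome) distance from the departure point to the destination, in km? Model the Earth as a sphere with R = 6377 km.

13155 km

Δψ = ln[tan(π/4+φ₂/2)/tan(π/4+φ₁/2)] = +0.0590;  Δφ = +0.0585 rad,  Δλ = -2.0799 rad
q = Δφ/Δψ = 0.9914
d = R·√(Δφ² + q²Δλ²) = 6377·2.06281 = 13155 km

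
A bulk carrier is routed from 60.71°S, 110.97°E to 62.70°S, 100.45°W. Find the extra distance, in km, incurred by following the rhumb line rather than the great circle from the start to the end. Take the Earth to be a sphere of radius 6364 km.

1791 km

Great circle: cos σ = sin φ₁ sin φ₂ + cos φ₁ cos φ₂ cos Δλ,  σ = 0.9477 rad → d_gc = 6031.4 km
Rhumb line: Δψ = -0.0733, q = Δφ/Δψ = 0.4738, d_rh = R√(Δφ²+q²Δλ²) = 7822.7 km
Excess = 7822.7 − 6031.4 = 1791.3 ≈ 1791 km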